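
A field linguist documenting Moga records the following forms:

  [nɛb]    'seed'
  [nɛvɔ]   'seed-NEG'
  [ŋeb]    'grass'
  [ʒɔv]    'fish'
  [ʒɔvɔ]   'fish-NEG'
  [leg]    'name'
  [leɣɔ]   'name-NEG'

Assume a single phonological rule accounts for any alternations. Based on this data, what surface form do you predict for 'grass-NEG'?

[ŋevɔ]

'seed' shows [b] ~ [v] at the end of the stem ([nɛb] vs [nɛvɔ]).
If /v/ were underlying and a rule turned it into [b] in isolation, 'fish' would also alternate; but it has [v] in both [ʒɔv] and [ʒɔvɔ].
So /b/ is underlying, and a rule of intervocalic spirantization — voiced stops become fricatives between vowels — gives [v].
From [ŋeb] the stem 'grass' is /ŋeb/; between vowels this yields [ŋevɔ].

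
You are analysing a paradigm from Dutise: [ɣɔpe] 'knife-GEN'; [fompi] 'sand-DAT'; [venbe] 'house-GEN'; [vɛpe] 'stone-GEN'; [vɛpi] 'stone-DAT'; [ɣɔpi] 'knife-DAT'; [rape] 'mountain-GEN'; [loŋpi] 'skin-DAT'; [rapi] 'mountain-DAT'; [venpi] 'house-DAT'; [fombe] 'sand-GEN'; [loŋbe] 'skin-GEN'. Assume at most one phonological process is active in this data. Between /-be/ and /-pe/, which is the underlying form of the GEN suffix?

The GEN suffix surfaces as [-be] and [-pe], depending on the final segment of the stem.
By contrast the DAT suffix keeps its initial [p] throughout — that segment must be underlying.
The GEN suffix is therefore /-be/ underlyingly, with post-vocalic devoicing: voiced stops become voiceless after a vowel.

/-be/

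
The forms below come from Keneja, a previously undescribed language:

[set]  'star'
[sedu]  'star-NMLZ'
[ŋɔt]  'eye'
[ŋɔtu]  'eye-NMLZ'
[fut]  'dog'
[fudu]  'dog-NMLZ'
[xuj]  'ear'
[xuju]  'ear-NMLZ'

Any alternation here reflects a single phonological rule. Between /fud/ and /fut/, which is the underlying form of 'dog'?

/fud/

The root 'dog' surfaces as [fut] and [fudu], with a stem-final [t] ~ [d] alternation.
Compare 'eye', with invariant [t] in [ŋɔt] and [ŋɔtu]: an analysis with underlying /t/ and a rule producing [d] before the NMLZ suffix would wrongly predict alternation here too.
The alternation reflects word-final obstruent devoicing: voiced obstruents become voiceless word-finally. /d/ is underlying.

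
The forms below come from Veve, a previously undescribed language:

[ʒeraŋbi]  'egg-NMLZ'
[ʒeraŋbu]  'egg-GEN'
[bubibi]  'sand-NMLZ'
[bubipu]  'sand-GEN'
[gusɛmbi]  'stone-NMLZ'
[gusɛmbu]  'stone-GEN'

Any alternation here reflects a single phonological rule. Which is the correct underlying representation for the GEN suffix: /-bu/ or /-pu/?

The GEN suffix surfaces as [-bu] and [-pu], depending on the final segment of the stem.
The NMLZ suffix, which begins with [b], is invariant after every stem; so [b] is not altered by any rule here.
The GEN suffix is therefore /-pu/ underlyingly, with post-nasal voicing: voiceless stops become voiced after a nasal.

/-pu/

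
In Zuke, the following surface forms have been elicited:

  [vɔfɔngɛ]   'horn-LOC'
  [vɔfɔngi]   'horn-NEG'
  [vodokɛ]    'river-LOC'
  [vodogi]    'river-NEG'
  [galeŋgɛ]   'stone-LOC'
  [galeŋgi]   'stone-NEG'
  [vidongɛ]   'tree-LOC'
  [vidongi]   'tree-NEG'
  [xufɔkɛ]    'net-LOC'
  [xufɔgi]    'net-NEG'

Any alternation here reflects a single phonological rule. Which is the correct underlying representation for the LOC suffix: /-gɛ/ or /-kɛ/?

The LOC morpheme has two allomorphs, [-gɛ] and [-kɛ].
By contrast the NEG suffix keeps its initial [g] throughout — that segment must be underlying.
So the underlying form is /-kɛ/, and voiceless stops become voiced after a nasal.

/-kɛ/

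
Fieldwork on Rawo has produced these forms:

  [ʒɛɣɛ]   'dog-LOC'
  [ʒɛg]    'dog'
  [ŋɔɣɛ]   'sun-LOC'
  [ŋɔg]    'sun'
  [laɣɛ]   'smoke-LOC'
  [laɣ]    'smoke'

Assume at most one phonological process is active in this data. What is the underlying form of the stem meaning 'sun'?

/ŋɔg/

The stem for 'sun' ends in [ɣ] in [ŋɔɣɛ] but [g] in [ŋɔg].
But 'smoke' keeps [ɣ] in both environments ([laɣɛ], [laɣ]), so there is no rule changing /ɣ/ to [g] in isolation.
The underlying segment must be /g/; voiced stops become fricatives between vowels, yielding [ɣ] there.
So 'sun' = /ŋɔg/.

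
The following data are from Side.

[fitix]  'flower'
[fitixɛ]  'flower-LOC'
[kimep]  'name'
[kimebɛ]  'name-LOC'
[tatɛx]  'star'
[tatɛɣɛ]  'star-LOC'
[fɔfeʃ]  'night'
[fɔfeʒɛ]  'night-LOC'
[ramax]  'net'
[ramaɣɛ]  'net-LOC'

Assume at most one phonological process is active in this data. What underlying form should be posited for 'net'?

The stem for 'net' ends in [x] in [ramax] but [ɣ] in [ramaɣɛ].
If /x/ were underlying and a rule turned it into [ɣ] before the LOC suffix, 'flower' would also alternate; but it has [x] in both [fitix] and [fitixɛ].
Therefore /ɣ/ is basic and [x] is derived by word-final obstruent devoicing (voiced obstruents become voiceless word-finally).
The underlying form of 'net' is therefore /ramaɣ/.

/ramaɣ/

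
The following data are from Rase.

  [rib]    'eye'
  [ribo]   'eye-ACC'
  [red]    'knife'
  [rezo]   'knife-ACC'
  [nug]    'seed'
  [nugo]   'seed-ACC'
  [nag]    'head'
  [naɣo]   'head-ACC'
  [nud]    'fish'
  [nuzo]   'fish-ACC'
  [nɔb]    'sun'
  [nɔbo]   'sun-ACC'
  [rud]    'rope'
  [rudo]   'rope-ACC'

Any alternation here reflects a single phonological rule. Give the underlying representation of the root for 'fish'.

/nuz/

'fish' shows [d] ~ [z] at the end of the stem ([nud] vs [nuzo]).
But 'rope' keeps [d] in both environments ([rud], [rudo]), so there is no rule changing /d/ to [z] before the ACC suffix.
So /z/ is underlying, and a rule of word-final hardening — voiced fricatives become stops word-finally — gives [d].
Hence 'fish' is /nuz/ underlyingly.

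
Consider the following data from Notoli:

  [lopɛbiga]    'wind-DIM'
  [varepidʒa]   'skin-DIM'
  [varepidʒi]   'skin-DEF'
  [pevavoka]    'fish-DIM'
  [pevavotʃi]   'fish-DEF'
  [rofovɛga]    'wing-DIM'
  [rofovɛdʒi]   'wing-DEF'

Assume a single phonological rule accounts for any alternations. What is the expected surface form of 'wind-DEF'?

'wing' shows [g] ~ [dʒ] at the end of the stem ([rofovɛga] vs [rofovɛdʒi]).
If /dʒ/ were underlying and a rule turned it into [g] before the DIM suffix, 'skin' would also alternate; but it has [dʒ] in both [varepidʒa] and [varepidʒi].
So /g/ is underlying, and a rule of palatalization before a front vowel — /k/ and /g/ become palato-alveolar [tʃ] and [dʒ] before a front vowel — gives [dʒ].
The one attested form of 'wind', [lopɛbiga], shows underlying /lopɛbig/. Applying the same rule before a front vowel gives [lopɛbidʒi].

[lopɛbidʒi]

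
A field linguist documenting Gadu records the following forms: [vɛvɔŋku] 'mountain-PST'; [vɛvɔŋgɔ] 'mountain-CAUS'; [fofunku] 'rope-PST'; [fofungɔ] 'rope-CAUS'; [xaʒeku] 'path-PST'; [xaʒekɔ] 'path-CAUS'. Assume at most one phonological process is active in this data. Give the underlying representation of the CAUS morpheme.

The CAUS suffix surfaces as [-gɔ] and [-kɔ], depending on the final segment of the stem.
By contrast the PST suffix keeps its initial [k] throughout — that segment must be underlying.
So the underlying form is /-gɔ/, and voiced stops become voiceless after a vowel.

/-gɔ/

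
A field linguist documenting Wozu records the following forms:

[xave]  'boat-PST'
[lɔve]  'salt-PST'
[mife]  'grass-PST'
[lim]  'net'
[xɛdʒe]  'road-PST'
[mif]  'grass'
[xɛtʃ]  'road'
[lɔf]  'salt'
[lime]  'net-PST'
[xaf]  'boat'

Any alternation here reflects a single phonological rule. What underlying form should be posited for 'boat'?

The stem for 'boat' ends in [f] in [xaf] but [v] in [xave].
If /f/ were underlying and a rule turned it into [v] before the PST suffix, 'grass' would also alternate; but it has [f] in both [mif] and [mife].
Therefore /v/ is basic and [f] is derived by word-final obstruent devoicing (voiced obstruents become voiceless word-finally).

/xav/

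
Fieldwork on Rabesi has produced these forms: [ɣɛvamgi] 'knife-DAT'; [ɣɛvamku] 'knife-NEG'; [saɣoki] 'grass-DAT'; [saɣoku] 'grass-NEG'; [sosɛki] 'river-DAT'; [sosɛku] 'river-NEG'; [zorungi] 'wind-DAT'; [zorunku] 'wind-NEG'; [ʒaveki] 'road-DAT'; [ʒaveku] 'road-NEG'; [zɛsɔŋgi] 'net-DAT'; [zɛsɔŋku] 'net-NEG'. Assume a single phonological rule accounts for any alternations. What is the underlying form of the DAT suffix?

/-gi/

The DAT morpheme has two allomorphs, [-gi] and [-ki].
By contrast the NEG suffix keeps its initial [k] throughout — that segment must be underlying.
The DAT suffix is therefore /-gi/ underlyingly, with post-vocalic devoicing: voiced stops become voiceless after a vowel.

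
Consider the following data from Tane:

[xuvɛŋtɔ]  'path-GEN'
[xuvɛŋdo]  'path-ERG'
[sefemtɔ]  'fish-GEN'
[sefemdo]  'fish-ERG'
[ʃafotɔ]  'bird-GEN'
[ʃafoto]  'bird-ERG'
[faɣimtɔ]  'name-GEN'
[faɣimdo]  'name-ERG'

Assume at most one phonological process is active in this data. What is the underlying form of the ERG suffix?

The ERG morpheme has two allomorphs, [-do] and [-to].
By contrast the GEN suffix keeps its initial [t] throughout — that segment must be underlying.
The ERG suffix is therefore /-do/ underlyingly, with post-vocalic devoicing: voiced stops become voiceless after a vowel.

/-do/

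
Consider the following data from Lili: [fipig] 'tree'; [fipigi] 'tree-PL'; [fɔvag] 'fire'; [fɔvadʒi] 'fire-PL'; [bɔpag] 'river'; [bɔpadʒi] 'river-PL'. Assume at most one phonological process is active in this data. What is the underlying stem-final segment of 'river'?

The root 'river' surfaces as [bɔpag] and [bɔpadʒi], with a stem-final [g] ~ [dʒ] alternation.
If /g/ were underlying and a rule turned it into [dʒ] before the PL suffix, 'tree' would also alternate; but it has [g] in both [fipig] and [fipigi].
The alternation reflects depalatalization: palato-alveolar /dʒ/ becomes [g] when no front vowel follows. /dʒ/ is underlying.

/dʒ/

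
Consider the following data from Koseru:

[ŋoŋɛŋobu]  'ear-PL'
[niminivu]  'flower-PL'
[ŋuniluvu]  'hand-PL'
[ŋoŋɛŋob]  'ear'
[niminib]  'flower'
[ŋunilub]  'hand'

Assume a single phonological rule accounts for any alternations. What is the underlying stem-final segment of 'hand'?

The root 'hand' surfaces as [ŋuniluvu] and [ŋunilub], with a stem-final [v] ~ [b] alternation.
Compare 'ear', with invariant [b] in [ŋoŋɛŋobu] and [ŋoŋɛŋob]: an analysis with underlying /b/ and a rule producing [v] before the PL suffix would wrongly predict alternation here too.
So /v/ is underlying, and a rule of word-final hardening — voiced fricatives become stops word-finally — gives [b].

/v/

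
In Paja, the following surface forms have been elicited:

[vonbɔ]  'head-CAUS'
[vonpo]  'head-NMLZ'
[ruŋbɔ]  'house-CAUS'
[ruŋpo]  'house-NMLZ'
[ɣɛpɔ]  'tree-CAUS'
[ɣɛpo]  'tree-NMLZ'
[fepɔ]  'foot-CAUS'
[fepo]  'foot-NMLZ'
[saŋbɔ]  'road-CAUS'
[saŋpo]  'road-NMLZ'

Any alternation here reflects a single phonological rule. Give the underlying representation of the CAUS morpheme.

/-bɔ/

The CAUS suffix surfaces as [-bɔ] and [-pɔ], depending on the final segment of the stem.
By contrast the NMLZ suffix keeps its initial [p] throughout — that segment must be underlying.
So the underlying form is /-bɔ/, and voiced stops become voiceless after a vowel.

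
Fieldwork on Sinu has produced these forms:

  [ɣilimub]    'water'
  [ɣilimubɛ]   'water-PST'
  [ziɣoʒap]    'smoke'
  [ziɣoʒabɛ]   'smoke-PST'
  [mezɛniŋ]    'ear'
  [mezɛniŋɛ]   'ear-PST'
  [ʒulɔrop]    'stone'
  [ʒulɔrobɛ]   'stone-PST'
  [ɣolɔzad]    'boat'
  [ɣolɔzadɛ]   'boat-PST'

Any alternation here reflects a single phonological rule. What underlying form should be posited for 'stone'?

The stem for 'stone' ends in [p] in [ʒulɔrop] but [b] in [ʒulɔrobɛ].
The stem 'water' ([ɣilimub], [ɣilimubɛ]) shows [b] unchanged in both environments, so [b] cannot be basic with [p] derived in isolation.
So /p/ is underlying, and a rule of intervocalic voicing — voiceless stops become voiced between vowels — gives [b].
Hence 'stone' is /ʒulɔrop/ underlyingly.

/ʒulɔrop/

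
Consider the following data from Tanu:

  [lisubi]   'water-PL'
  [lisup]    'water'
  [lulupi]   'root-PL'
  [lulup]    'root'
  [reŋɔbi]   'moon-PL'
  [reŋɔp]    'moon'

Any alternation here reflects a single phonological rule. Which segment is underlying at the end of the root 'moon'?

/b/

In [reŋɔbi] and [reŋɔp] the final segment of 'moon' alternates: [b] ~ [p].
But 'root' keeps [p] in both environments ([lulupi], [lulup]), so there is no rule changing /p/ to [b] before the PL suffix.
The alternation reflects word-final obstruent devoicing: voiced obstruents become voiceless word-finally. /b/ is underlying.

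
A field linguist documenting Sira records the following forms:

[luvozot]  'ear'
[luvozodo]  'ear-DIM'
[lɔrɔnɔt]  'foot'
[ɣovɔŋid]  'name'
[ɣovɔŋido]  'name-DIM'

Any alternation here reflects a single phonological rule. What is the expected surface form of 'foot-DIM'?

[lɔrɔnɔdo]

The stem for 'ear' ends in [t] in [luvozot] but [d] in [luvozodo].
But 'name' keeps [d] in both environments ([ɣovɔŋid], [ɣovɔŋido]), so there is no rule changing /d/ to [t] in isolation.
Therefore /t/ is basic and [d] is derived by intervocalic voicing (voiceless stops become voiced between vowels).
From [lɔrɔnɔt] the stem 'foot' is /lɔrɔnɔt/; between vowels this yields [lɔrɔnɔdo].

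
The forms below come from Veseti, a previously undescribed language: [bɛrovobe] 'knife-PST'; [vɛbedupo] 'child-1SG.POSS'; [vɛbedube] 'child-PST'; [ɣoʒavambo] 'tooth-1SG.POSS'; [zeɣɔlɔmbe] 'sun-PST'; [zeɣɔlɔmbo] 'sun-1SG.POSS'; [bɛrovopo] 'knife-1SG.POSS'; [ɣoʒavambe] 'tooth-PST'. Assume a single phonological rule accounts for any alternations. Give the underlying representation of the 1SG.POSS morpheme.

The 1SG.POSS suffix surfaces as [-bo] and [-po], depending on the final segment of the stem.
The PST suffix, which begins with [b], is invariant after every stem; so [b] is not altered by any rule here.
The 1SG.POSS suffix is therefore /-po/ underlyingly, with post-nasal voicing: voiceless stops become voiced after a nasal.

/-po/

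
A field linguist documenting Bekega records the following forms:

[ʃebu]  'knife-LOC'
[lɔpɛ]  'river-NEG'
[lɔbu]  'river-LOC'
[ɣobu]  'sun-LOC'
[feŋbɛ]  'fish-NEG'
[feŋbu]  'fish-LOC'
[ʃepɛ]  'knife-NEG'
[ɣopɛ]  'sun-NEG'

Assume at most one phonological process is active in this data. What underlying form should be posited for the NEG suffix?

The NEG morpheme has two allomorphs, [-bɛ] and [-pɛ].
The LOC suffix, which begins with [b], is invariant after every stem; so [b] is not altered by any rule here.
So the underlying form is /-pɛ/, and voiceless stops become voiced after a nasal.

/-pɛ/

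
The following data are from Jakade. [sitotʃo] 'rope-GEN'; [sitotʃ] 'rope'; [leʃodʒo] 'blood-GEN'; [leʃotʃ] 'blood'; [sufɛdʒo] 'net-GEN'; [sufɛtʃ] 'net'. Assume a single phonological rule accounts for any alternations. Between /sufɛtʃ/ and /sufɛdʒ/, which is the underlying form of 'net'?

In [sufɛdʒo] and [sufɛtʃ] the final segment of 'net' alternates: [dʒ] ~ [tʃ].
The stem 'rope' ([sitotʃo], [sitotʃ]) shows [tʃ] unchanged in both environments, so [tʃ] cannot be basic with [dʒ] derived before the GEN suffix.
The underlying segment must be /dʒ/; voiced obstruents become voiceless word-finally, yielding [tʃ] there.

/sufɛdʒ/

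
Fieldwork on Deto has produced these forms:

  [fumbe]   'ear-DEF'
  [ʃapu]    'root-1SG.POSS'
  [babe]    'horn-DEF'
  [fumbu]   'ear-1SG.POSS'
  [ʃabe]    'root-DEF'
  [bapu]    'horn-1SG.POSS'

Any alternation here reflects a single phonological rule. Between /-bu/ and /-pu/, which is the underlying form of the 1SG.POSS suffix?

/-pu/

The 1SG.POSS morpheme has two allomorphs, [-bu] and [-pu].
The DEF suffix, which begins with [b], is invariant after every stem; so [b] is not altered by any rule here.
So the underlying form is /-pu/, and voiceless stops become voiced after a nasal.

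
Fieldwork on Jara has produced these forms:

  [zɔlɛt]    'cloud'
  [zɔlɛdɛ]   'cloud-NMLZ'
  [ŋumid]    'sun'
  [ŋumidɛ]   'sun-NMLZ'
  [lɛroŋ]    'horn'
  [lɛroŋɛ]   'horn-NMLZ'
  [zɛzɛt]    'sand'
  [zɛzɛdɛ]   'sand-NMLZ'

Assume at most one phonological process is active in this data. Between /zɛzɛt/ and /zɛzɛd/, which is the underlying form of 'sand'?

/zɛzɛt/

In [zɛzɛt] and [zɛzɛdɛ] the final segment of 'sand' alternates: [t] ~ [d].
The stem 'sun' ([ŋumid], [ŋumidɛ]) shows [d] unchanged in both environments, so [d] cannot be basic with [t] derived in isolation.
The underlying segment must be /t/; voiceless stops become voiced between vowels, yielding [d] there.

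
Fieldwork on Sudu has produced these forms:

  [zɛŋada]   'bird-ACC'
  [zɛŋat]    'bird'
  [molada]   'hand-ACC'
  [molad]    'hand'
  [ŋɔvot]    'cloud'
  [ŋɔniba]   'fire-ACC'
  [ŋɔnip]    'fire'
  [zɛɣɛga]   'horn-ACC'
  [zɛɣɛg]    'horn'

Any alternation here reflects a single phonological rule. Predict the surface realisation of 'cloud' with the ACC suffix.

The root 'bird' surfaces as [zɛŋada] and [zɛŋat], with a stem-final [d] ~ [t] alternation.
But 'hand' keeps [d] in both environments ([molada], [molad]), so there is no rule changing /d/ to [t] in isolation.
Therefore /t/ is basic and [d] is derived by intervocalic voicing (voiceless stops become voiced between vowels).
The one attested form of 'cloud', [ŋɔvot], shows underlying /ŋɔvot/. Applying the same rule between vowels gives [ŋɔvoda].

[ŋɔvoda]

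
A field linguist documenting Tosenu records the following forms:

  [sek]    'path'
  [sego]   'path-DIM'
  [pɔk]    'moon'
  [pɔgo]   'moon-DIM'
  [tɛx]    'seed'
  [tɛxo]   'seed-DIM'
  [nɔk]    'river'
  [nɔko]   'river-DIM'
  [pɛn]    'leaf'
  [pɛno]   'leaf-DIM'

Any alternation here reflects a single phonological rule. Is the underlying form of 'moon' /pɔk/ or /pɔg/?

/pɔg/

'moon' shows [k] ~ [g] at the end of the stem ([pɔk] vs [pɔgo]).
The stem 'river' ([nɔk], [nɔko]) shows [k] unchanged in both environments, so [k] cannot be basic with [g] derived before the DIM suffix.
The alternation reflects word-final obstruent devoicing: voiced obstruents become voiceless word-finally. /g/ is underlying.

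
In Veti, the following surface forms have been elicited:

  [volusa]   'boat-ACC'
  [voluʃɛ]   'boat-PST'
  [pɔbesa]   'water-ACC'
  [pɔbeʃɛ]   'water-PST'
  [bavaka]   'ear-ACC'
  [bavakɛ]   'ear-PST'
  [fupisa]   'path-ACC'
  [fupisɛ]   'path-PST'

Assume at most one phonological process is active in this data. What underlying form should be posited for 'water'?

/pɔbeʃ/

The stem for 'water' ends in [s] in [pɔbesa] but [ʃ] in [pɔbeʃɛ].
If /s/ were underlying and a rule turned it into [ʃ] before the PST suffix, 'path' would also alternate; but it has [s] in both [fupisa] and [fupisɛ].
So /ʃ/ is underlying, and a rule of depalatalization — palato-alveolar /ʃ/ becomes [s] when no front vowel follows — gives [s].
The underlying form of 'water' is therefore /pɔbeʃ/.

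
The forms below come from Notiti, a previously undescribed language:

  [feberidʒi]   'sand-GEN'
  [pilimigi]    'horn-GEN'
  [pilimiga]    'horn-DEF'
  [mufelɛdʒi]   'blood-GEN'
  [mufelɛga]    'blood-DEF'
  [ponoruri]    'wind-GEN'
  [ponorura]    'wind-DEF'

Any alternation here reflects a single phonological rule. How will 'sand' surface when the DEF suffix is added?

[feberiga]

'blood' shows [dʒ] ~ [g] at the end of the stem ([mufelɛdʒi] vs [mufelɛga]).
The stem 'horn' ([pilimigi], [pilimiga]) shows [g] unchanged in both environments, so [g] cannot be basic with [dʒ] derived before the GEN suffix.
So /dʒ/ is underlying, and a rule of depalatalization — palato-alveolar /dʒ/ becomes [g] when no front vowel follows — gives [g].
The one attested form of 'sand', [feberidʒi], shows underlying /feberidʒ/. Applying the same rule when no front vowel follows gives [feberiga].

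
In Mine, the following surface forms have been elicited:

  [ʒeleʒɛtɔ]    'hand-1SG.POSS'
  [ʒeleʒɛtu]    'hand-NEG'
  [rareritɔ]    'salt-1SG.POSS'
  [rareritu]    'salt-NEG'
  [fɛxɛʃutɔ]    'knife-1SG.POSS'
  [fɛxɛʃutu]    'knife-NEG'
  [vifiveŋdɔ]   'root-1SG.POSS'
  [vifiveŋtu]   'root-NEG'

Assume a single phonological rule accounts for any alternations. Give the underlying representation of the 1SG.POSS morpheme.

The 1SG.POSS morpheme has two allomorphs, [-dɔ] and [-tɔ].
By contrast the NEG suffix keeps its initial [t] throughout — that segment must be underlying.
So the underlying form is /-dɔ/, and voiced stops become voiceless after a vowel.

/-dɔ/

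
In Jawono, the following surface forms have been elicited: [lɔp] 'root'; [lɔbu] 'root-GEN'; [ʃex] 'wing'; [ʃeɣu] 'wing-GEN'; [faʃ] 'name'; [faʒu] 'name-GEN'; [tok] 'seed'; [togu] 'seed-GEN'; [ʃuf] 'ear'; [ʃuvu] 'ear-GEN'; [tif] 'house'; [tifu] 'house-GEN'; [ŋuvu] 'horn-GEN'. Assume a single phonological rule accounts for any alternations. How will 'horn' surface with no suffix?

[ŋuf]

The root 'ear' surfaces as [ʃuf] and [ʃuvu], with a stem-final [f] ~ [v] alternation.
If /f/ were underlying and a rule turned it into [v] before the GEN suffix, 'house' would also alternate; but it has [f] in both [tif] and [tifu].
The alternation reflects word-final obstruent devoicing: voiced obstruents become voiceless word-finally. /v/ is underlying.
From [ŋuvu] the stem 'horn' is /ŋuv/; word-finally this yields [ŋuf].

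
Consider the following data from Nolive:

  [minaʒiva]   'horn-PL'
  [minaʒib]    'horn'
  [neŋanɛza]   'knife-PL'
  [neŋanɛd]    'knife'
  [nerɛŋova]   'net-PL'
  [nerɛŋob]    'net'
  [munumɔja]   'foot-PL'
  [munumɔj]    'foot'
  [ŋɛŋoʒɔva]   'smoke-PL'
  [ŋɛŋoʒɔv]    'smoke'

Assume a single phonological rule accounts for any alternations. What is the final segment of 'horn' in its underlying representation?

In [minaʒiva] and [minaʒib] the final segment of 'horn' alternates: [v] ~ [b].
But 'smoke' keeps [v] in both environments ([ŋɛŋoʒɔva], [ŋɛŋoʒɔv]), so there is no rule changing /v/ to [b] in isolation.
So /b/ is underlying, and a rule of intervocalic spirantization — voiced stops become fricatives between vowels — gives [v].

/b/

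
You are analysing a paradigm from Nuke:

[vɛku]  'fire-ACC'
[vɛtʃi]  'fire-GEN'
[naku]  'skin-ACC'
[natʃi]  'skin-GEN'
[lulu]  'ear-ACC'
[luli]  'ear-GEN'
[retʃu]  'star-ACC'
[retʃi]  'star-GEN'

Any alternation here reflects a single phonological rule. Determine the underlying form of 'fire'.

The root 'fire' surfaces as [vɛku] and [vɛtʃi], with a stem-final [k] ~ [tʃ] alternation.
Compare 'star', with invariant [tʃ] in [retʃu] and [retʃi]: an analysis with underlying /tʃ/ and a rule producing [k] before the ACC suffix would wrongly predict alternation here too.
So /k/ is underlying, and a rule of palatalization before a front vowel — /k/ becomes palato-alveolar [tʃ] before a front vowel — gives [tʃ].
The underlying form of 'fire' is therefore /vɛk/.

/vɛk/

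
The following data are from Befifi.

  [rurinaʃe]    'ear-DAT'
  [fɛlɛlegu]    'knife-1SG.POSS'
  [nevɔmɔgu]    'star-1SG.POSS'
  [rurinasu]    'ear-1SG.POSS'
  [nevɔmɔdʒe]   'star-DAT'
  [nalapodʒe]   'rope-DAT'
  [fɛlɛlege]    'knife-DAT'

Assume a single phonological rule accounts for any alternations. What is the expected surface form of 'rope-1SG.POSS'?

'star' shows [g] ~ [dʒ] at the end of the stem ([nevɔmɔgu] vs [nevɔmɔdʒe]).
But 'knife' keeps [g] in both environments ([fɛlɛlegu], [fɛlɛlege]), so there is no rule changing /g/ to [dʒ] before the DAT suffix.
The alternation reflects depalatalization: palato-alveolar /dʒ/ and /ʃ/ become [g] and [s] when no front vowel follows. /dʒ/ is underlying.
The one attested form of 'rope', [nalapodʒe], shows underlying /nalapodʒ/. Applying the same rule when no front vowel follows gives [nalapogu].

[nalapogu]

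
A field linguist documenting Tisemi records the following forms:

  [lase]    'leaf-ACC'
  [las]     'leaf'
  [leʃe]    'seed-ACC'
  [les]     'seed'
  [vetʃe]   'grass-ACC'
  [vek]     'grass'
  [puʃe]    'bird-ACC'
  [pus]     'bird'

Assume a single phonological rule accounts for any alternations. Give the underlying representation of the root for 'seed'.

/leʃ/

The stem for 'seed' ends in [ʃ] in [leʃe] but [s] in [les].
Compare 'leaf', with invariant [s] in [lase] and [las]: an analysis with underlying /s/ and a rule producing [ʃ] before the ACC suffix would wrongly predict alternation here too.
The underlying segment must be /ʃ/; palato-alveolar /tʃ/ and /ʃ/ become [k] and [s] when no front vowel follows, yielding [s] there.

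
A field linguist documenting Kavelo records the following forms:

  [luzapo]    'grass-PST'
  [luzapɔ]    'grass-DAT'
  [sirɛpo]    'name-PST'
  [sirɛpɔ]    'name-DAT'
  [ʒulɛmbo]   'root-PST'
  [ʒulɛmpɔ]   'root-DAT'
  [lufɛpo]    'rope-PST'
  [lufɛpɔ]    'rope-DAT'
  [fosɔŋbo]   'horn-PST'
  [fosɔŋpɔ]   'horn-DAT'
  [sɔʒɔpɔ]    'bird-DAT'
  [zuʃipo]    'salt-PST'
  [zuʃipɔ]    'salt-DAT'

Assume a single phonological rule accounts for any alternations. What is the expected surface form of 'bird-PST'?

[sɔʒɔpo]

The PST morpheme has two allomorphs, [-bo] and [-po].
By contrast the DAT suffix keeps its initial [p] throughout — that segment must be underlying.
So the underlying form is /-bo/, and voiced stops become voiceless after a vowel.
After 'bird', which ends in a vowel, the suffix surfaces as [-po], giving [sɔʒɔpo].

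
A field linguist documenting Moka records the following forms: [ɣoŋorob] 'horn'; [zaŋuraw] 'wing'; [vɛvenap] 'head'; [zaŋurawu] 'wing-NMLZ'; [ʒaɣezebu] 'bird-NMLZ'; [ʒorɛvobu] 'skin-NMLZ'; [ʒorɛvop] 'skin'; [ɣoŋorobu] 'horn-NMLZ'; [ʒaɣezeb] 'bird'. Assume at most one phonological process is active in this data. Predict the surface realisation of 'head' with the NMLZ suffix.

[vɛvenabu]

In [ʒorɛvobu] and [ʒorɛvop] the final segment of 'skin' alternates: [b] ~ [p].
If /b/ were underlying and a rule turned it into [p] in isolation, 'horn' would also alternate; but it has [b] in both [ɣoŋorobu] and [ɣoŋorob].
The alternation reflects intervocalic voicing: voiceless stops become voiced between vowels. /p/ is underlying.
The one attested form of 'head', [vɛvenap], shows underlying /vɛvenap/. Applying the same rule between vowels gives [vɛvenabu].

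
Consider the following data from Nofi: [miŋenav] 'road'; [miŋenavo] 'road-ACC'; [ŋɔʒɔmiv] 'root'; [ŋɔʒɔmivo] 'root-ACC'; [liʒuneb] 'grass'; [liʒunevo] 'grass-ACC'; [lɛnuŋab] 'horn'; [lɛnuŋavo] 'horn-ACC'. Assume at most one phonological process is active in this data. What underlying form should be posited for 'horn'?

/lɛnuŋab/

The root 'horn' surfaces as [lɛnuŋab] and [lɛnuŋavo], with a stem-final [b] ~ [v] alternation.
But 'root' keeps [v] in both environments ([ŋɔʒɔmiv], [ŋɔʒɔmivo]), so there is no rule changing /v/ to [b] in isolation.
Therefore /b/ is basic and [v] is derived by intervocalic spirantization (voiced stops become fricatives between vowels).
The underlying form of 'horn' is therefore /lɛnuŋab/.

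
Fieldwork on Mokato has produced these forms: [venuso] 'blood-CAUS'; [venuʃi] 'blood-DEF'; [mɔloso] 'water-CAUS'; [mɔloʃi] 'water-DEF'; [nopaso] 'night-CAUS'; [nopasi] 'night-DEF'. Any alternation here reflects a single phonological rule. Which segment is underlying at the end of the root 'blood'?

/ʃ/

In [venuso] and [venuʃi] the final segment of 'blood' alternates: [s] ~ [ʃ].
The stem 'night' ([nopaso], [nopasi]) shows [s] unchanged in both environments, so [s] cannot be basic with [ʃ] derived before the DEF suffix.
Therefore /ʃ/ is basic and [s] is derived by depalatalization (palato-alveolar /ʃ/ becomes [s] when no front vowel follows).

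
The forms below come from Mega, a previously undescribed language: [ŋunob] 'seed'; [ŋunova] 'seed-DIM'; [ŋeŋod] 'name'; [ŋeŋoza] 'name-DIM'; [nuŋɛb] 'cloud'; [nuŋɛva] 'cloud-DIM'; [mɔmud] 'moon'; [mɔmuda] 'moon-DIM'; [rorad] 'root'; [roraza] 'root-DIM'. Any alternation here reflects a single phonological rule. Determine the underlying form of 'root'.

/roraz/

In [rorad] and [roraza] the final segment of 'root' alternates: [d] ~ [z].
The stem 'moon' ([mɔmud], [mɔmuda]) shows [d] unchanged in both environments, so [d] cannot be basic with [z] derived before the DIM suffix.
So /z/ is underlying, and a rule of word-final hardening — voiced fricatives become stops word-finally — gives [d].
The underlying form of 'root' is therefore /roraz/.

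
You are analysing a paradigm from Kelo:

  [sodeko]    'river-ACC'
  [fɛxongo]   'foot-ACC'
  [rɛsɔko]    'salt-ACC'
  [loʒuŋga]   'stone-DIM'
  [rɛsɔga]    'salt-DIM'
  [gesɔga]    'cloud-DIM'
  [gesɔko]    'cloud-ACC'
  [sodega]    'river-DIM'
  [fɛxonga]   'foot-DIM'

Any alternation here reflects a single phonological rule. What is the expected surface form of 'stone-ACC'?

[loʒuŋgo]

The ACC morpheme has two allomorphs, [-go] and [-ko].
The DIM suffix, which begins with [g], is invariant after every stem; so [g] is not altered by any rule here.
So the underlying form is /-ko/, and voiceless stops become voiced after a nasal.
After 'stone', which ends in a nasal, the suffix surfaces as [-go], giving [loʒuŋgo].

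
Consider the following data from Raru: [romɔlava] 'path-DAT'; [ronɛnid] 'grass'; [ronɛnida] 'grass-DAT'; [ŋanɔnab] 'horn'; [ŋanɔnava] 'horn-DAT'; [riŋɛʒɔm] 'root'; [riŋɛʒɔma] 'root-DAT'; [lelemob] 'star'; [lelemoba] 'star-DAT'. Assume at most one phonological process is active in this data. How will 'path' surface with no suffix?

'horn' shows [b] ~ [v] at the end of the stem ([ŋanɔnab] vs [ŋanɔnava]).
The stem 'star' ([lelemob], [lelemoba]) shows [b] unchanged in both environments, so [b] cannot be basic with [v] derived before the DAT suffix.
Therefore /v/ is basic and [b] is derived by word-final hardening (voiced fricatives become stops word-finally).
From [romɔlava] the stem 'path' is /romɔlav/; word-finally this yields [romɔlab].

[romɔlab]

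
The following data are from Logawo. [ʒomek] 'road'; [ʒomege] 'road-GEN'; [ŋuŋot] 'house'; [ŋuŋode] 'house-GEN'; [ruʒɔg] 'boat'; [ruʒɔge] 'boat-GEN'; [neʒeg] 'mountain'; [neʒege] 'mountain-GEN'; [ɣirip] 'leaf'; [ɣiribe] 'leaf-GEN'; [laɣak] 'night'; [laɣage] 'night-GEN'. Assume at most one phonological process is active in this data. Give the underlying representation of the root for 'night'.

The stem for 'night' ends in [k] in [laɣak] but [g] in [laɣage].
If /g/ were underlying and a rule turned it into [k] in isolation, 'boat' would also alternate; but it has [g] in both [ruʒɔg] and [ruʒɔge].
The alternation reflects intervocalic voicing: voiceless stops become voiced between vowels. /k/ is underlying.
So 'night' = /laɣak/.

/laɣak/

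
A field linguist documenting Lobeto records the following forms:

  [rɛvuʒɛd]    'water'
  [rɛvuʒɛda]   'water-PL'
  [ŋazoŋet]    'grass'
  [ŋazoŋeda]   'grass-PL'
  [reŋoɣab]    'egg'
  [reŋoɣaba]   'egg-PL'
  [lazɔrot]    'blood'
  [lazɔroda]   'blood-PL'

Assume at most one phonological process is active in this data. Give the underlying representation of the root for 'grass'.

The root 'grass' surfaces as [ŋazoŋet] and [ŋazoŋeda], with a stem-final [t] ~ [d] alternation.
If /d/ were underlying and a rule turned it into [t] in isolation, 'water' would also alternate; but it has [d] in both [rɛvuʒɛd] and [rɛvuʒɛda].
Therefore /t/ is basic and [d] is derived by intervocalic voicing (voiceless stops become voiced between vowels).
The underlying form of 'grass' is therefore /ŋazoŋet/.

/ŋazoŋet/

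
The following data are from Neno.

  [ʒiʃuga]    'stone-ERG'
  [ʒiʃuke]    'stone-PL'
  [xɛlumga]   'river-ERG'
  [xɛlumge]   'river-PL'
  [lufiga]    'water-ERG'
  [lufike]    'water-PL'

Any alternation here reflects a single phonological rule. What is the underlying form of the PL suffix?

The PL suffix surfaces as [-ge] and [-ke], depending on the final segment of the stem.
By contrast the ERG suffix keeps its initial [g] throughout — that segment must be underlying.
So the underlying form is /-ke/, and voiceless stops become voiced after a nasal.

/-ke/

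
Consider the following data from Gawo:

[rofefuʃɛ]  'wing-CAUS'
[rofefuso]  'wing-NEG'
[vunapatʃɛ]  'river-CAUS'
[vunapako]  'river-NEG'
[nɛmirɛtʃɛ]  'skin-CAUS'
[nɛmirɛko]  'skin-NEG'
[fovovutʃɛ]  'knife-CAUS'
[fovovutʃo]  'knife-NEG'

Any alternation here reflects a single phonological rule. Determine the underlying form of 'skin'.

'skin' shows [tʃ] ~ [k] at the end of the stem ([nɛmirɛtʃɛ] vs [nɛmirɛko]).
The stem 'knife' ([fovovutʃɛ], [fovovutʃo]) shows [tʃ] unchanged in both environments, so [tʃ] cannot be basic with [k] derived before the NEG suffix.
The underlying segment must be /k/; /k/ and /s/ become palato-alveolar [tʃ] and [ʃ] before a front vowel, yielding [tʃ] there.
The underlying form of 'skin' is therefore /nɛmirɛk/.

/nɛmirɛk/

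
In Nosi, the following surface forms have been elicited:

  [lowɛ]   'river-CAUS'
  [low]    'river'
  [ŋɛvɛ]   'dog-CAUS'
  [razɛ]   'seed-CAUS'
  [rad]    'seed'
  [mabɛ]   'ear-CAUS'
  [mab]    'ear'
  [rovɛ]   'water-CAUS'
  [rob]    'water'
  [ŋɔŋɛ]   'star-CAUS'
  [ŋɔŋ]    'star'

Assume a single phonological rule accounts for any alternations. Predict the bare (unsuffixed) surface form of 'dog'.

The stem for 'water' ends in [v] in [rovɛ] but [b] in [rob].
If /b/ were underlying and a rule turned it into [v] before the CAUS suffix, 'ear' would also alternate; but it has [b] in both [mabɛ] and [mab].
The alternation reflects word-final hardening: voiced fricatives become stops word-finally. /v/ is underlying.
From [ŋɛvɛ] the stem 'dog' is /ŋɛv/; word-finally this yields [ŋɛb].

[ŋɛb]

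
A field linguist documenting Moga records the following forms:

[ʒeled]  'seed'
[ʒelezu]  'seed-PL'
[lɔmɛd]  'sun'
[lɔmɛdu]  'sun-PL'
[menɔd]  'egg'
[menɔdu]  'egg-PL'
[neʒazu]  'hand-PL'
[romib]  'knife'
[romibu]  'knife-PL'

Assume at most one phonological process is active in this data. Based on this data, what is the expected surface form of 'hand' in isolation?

The stem for 'seed' ends in [d] in [ʒeled] but [z] in [ʒelezu].
Compare 'sun', with invariant [d] in [lɔmɛd] and [lɔmɛdu]: an analysis with underlying /d/ and a rule producing [z] before the PL suffix would wrongly predict alternation here too.
So /z/ is underlying, and a rule of word-final hardening — voiced fricatives become stops word-finally — gives [d].
The one attested form of 'hand', [neʒazu], shows underlying /neʒaz/. Applying the same rule word-finally gives [neʒad].

[neʒad]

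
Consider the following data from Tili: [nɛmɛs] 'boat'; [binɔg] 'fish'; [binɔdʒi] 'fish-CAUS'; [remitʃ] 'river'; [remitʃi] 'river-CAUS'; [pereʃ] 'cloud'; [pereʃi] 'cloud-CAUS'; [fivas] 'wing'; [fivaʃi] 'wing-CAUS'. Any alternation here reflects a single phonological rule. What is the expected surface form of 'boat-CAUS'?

'wing' shows [s] ~ [ʃ] at the end of the stem ([fivas] vs [fivaʃi]).
The stem 'cloud' ([pereʃ], [pereʃi]) shows [ʃ] unchanged in both environments, so [ʃ] cannot be basic with [s] derived in isolation.
The alternation reflects palatalization before a front vowel: /g/ and /s/ become palato-alveolar [dʒ] and [ʃ] before a front vowel. /s/ is underlying.
From [nɛmɛs] the stem 'boat' is /nɛmɛs/; before a front vowel this yields [nɛmɛʃi].

[nɛmɛʃi]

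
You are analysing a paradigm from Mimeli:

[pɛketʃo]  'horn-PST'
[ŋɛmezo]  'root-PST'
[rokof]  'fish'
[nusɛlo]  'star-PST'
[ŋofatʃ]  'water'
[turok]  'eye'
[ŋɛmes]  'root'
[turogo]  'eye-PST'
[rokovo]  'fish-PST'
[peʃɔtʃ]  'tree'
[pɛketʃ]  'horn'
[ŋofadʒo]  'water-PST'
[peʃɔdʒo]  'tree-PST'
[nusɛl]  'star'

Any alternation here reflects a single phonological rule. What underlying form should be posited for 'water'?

The root 'water' surfaces as [ŋofadʒo] and [ŋofatʃ], with a stem-final [dʒ] ~ [tʃ] alternation.
The stem 'horn' ([pɛketʃo], [pɛketʃ]) shows [tʃ] unchanged in both environments, so [tʃ] cannot be basic with [dʒ] derived before the PST suffix.
The alternation reflects word-final obstruent devoicing: voiced obstruents become voiceless word-finally. /dʒ/ is underlying.
So 'water' = /ŋofadʒ/.

/ŋofadʒ/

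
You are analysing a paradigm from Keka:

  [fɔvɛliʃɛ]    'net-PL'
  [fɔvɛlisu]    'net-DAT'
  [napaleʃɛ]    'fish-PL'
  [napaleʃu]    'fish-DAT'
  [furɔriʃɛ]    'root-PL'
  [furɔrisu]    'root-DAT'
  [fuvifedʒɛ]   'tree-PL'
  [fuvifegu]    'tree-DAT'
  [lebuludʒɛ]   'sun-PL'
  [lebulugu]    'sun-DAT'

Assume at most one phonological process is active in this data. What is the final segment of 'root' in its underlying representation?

/s/

The root 'root' surfaces as [furɔriʃɛ] and [furɔrisu], with a stem-final [ʃ] ~ [s] alternation.
If /ʃ/ were underlying and a rule turned it into [s] before the DAT suffix, 'fish' would also alternate; but it has [ʃ] in both [napaleʃɛ] and [napaleʃu].
So /s/ is underlying, and a rule of palatalization before a front vowel — /g/ and /s/ become palato-alveolar [dʒ] and [ʃ] before a front vowel — gives [ʃ].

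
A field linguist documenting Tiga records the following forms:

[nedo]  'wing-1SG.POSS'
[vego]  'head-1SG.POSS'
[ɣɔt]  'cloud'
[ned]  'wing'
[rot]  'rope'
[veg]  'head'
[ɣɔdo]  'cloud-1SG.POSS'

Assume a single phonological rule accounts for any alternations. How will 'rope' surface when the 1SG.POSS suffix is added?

[rodo]

'cloud' shows [d] ~ [t] at the end of the stem ([ɣɔdo] vs [ɣɔt]).
The stem 'wing' ([nedo], [ned]) shows [d] unchanged in both environments, so [d] cannot be basic with [t] derived in isolation.
Therefore /t/ is basic and [d] is derived by intervocalic voicing (voiceless stops become voiced between vowels).
The one attested form of 'rope', [rot], shows underlying /rot/. Applying the same rule between vowels gives [rodo].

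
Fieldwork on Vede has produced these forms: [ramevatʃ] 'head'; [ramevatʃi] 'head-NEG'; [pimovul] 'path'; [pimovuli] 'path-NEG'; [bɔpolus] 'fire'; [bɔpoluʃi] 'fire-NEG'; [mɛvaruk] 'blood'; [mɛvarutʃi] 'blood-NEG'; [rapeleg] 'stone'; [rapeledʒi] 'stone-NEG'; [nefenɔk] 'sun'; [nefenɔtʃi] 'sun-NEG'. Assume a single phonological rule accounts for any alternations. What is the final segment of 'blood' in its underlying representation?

/k/

In [mɛvaruk] and [mɛvarutʃi] the final segment of 'blood' alternates: [k] ~ [tʃ].
Compare 'head', with invariant [tʃ] in [ramevatʃ] and [ramevatʃi]: an analysis with underlying /tʃ/ and a rule producing [k] in isolation would wrongly predict alternation here too.
The underlying segment must be /k/; /k/, /g/ and /s/ become palato-alveolar [tʃ], [dʒ] and [ʃ] before a front vowel, yielding [tʃ] there.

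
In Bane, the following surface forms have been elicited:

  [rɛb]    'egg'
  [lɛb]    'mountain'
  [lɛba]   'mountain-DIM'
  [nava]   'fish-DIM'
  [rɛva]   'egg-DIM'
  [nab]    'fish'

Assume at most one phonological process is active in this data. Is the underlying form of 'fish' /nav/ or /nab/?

In [nava] and [nab] the final segment of 'fish' alternates: [v] ~ [b].
The stem 'mountain' ([lɛba], [lɛb]) shows [b] unchanged in both environments, so [b] cannot be basic with [v] derived before the DIM suffix.
The underlying segment must be /v/; voiced fricatives become stops word-finally, yielding [b] there.

/nav/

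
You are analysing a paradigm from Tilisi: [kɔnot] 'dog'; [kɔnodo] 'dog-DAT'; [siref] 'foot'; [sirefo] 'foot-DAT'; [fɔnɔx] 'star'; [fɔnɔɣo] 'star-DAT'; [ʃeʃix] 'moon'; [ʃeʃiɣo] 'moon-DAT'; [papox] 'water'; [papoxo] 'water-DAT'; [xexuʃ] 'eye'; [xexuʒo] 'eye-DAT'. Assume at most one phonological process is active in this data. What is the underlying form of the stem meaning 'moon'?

/ʃeʃiɣ/

In [ʃeʃix] and [ʃeʃiɣo] the final segment of 'moon' alternates: [x] ~ [ɣ].
If /x/ were underlying and a rule turned it into [ɣ] before the DAT suffix, 'water' would also alternate; but it has [x] in both [papox] and [papoxo].
Therefore /ɣ/ is basic and [x] is derived by word-final obstruent devoicing (voiced obstruents become voiceless word-finally).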